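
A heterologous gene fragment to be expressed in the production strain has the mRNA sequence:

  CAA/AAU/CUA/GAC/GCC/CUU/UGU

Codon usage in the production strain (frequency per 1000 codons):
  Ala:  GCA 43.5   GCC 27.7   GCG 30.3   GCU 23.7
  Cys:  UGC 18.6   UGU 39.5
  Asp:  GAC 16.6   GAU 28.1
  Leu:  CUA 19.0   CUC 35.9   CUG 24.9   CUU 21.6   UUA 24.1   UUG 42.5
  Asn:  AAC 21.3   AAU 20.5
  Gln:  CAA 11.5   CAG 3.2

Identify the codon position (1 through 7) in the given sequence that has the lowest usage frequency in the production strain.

Codon 1 CAA (Gln): 11.5 per 1000.
Codon 2 AAU (Asn): 20.5 per 1000.
Codon 3 CUA (Leu): 19.0 per 1000.
Codon 4 GAC (Asp): 16.6 per 1000.
Codon 5 GCC (Ala): 27.7 per 1000.
Codon 6 CUU (Leu): 21.6 per 1000.
Codon 7 UGU (Cys): 39.5 per 1000.
Lowest frequency is 11.5 at codon 1.

1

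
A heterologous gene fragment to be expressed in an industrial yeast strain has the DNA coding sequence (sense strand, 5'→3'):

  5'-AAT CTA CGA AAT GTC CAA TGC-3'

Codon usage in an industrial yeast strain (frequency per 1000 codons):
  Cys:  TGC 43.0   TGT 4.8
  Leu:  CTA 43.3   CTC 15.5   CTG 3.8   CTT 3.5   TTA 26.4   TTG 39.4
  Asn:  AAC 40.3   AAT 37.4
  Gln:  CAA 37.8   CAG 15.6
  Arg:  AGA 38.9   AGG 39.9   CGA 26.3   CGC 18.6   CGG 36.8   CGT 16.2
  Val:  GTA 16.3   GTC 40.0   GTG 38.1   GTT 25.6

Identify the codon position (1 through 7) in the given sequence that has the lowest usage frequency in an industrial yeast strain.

Codon 1 AAT (Asn): 37.4 per 1000.
Codon 2 CTA (Leu): 43.3 per 1000.
Codon 3 CGA (Arg): 26.3 per 1000.
Codon 4 AAT (Asn): 37.4 per 1000.
Codon 5 GTC (Val): 40.0 per 1000.
Codon 6 CAA (Gln): 37.8 per 1000.
Codon 7 TGC (Cys): 43.0 per 1000.
Lowest frequency is 26.3 at codon 3.

3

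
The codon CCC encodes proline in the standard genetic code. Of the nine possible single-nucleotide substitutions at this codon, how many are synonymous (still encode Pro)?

3

Position 1: none → 0 synonymous.
Position 2: none → 0 synonymous.
Position 3: CCU, CCA, CCG → 3 synonymous.
Total: 0 + 0 + 3 = 3.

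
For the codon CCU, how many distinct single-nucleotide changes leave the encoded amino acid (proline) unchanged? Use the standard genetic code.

3

Position 1: none → 0 synonymous.
Position 2: none → 0 synonymous.
Position 3: CCC, CCA, CCG → 3 synonymous.
Total: 0 + 0 + 3 = 3.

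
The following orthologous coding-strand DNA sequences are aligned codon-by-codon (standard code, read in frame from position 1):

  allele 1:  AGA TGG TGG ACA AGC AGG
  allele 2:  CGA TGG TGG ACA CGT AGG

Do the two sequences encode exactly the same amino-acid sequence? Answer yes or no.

no

Codon 1: AGA Arg / CGA Arg — synonymous.
Codon 2: TGG Trp / TGG Trp — identical.
Codon 3: TGG Trp / TGG Trp — identical.
Codon 4: ACA Thr / ACA Thr — identical.
Codon 5: AGC Ser / CGT Arg — nonsynonymous.
Codon 6: AGG Arg / AGG Arg — identical.
Nonsynonymous differences: 1 → different protein.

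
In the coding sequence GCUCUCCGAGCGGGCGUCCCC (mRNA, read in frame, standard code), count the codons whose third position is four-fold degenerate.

7

Codon 1 GCU (Ala): third position 4-fold.
Codon 2 CUC (Leu): third position 4-fold.
Codon 3 CGA (Arg): third position 4-fold.
Codon 4 GCG (Ala): third position 4-fold.
Codon 5 GGC (Gly): third position 4-fold.
Codon 6 GUC (Val): third position 4-fold.
Codon 7 CCC (Pro): third position 4-fold.
Four-fold degenerate third positions: 7.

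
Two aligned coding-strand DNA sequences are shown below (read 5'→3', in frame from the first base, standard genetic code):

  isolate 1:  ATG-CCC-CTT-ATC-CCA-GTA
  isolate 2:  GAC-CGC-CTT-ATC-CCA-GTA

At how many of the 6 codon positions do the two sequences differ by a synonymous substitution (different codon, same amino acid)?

Codon 1: ATG Met / GAC Asp — nonsynonymous.
Codon 2: CCC Pro / CGC Arg — nonsynonymous.
Codon 3: CTT Leu / CTT Leu — identical.
Codon 4: ATC Ile / ATC Ile — identical.
Codon 5: CCA Pro / CCA Pro — identical.
Codon 6: GTA Val / GTA Val — identical.
Synonymous differences: 0.

0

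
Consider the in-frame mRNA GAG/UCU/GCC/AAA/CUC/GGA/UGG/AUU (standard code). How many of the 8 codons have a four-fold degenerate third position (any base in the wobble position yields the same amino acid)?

4

Codon 1 GAG (Glu): third position 2-fold.
Codon 2 UCU (Ser): third position 4-fold.
Codon 3 GCC (Ala): third position 4-fold.
Codon 4 AAA (Lys): third position 2-fold.
Codon 5 CUC (Leu): third position 4-fold.
Codon 6 GGA (Gly): third position 4-fold.
Codon 7 UGG (Trp): third position 1-fold.
Codon 8 AUU (Ile): third position 3-fold.
Four-fold degenerate third positions: 4.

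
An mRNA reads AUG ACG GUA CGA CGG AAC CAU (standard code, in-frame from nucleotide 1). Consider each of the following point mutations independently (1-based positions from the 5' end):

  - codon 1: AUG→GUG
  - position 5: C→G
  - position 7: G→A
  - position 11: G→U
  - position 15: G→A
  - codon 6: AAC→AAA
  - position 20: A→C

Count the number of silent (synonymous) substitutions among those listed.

1

Codon 1: AUG (Met) → GUG (Val) — missense.
Codon 2: ACG (Thr) → AGG (Arg) — missense.
Codon 3: GUA (Val) → AUA (Ile) — missense.
Codon 4: CGA (Arg) → CUA (Leu) — missense.
Codon 5: CGG (Arg) → CGA (Arg) — synonymous.
Codon 6: AAC (Asn) → AAA (Lys) — missense.
Codon 7: CAU (His) → CCU (Pro) — missense.
Synonymous: 1 of 7.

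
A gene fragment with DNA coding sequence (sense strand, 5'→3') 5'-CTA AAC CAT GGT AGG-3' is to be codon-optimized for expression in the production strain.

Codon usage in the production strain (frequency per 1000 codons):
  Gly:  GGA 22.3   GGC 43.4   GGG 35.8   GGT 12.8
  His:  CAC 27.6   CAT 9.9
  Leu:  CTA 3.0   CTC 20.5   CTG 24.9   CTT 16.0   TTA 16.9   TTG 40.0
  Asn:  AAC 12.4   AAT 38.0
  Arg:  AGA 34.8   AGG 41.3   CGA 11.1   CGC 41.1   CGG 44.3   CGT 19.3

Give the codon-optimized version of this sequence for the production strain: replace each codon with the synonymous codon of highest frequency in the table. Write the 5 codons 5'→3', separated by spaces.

Codon 1 (Leu): best is TTG at 40.0.
Codon 2 (Asn): best is AAT at 38.0.
Codon 3 (His): best is CAC at 27.6.
Codon 4 (Gly): best is GGC at 43.4.
Codon 5 (Arg): best is CGG at 44.3.

TTG AAT CAC GGC CGG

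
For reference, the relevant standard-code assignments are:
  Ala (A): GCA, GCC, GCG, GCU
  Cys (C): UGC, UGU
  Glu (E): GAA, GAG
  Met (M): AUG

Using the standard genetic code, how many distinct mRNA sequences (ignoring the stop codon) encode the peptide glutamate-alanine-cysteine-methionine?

Glu: 2 codons.
Ala: 4 codons.
Cys: 2 codons.
Met: 1 codon.
2 × 4 × 2 × 1 = 16.

16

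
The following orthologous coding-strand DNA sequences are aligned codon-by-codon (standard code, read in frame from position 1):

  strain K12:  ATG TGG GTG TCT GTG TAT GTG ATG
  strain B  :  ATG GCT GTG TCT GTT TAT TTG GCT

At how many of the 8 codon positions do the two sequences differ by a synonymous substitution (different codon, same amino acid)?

Codon 1: ATG Met / ATG Met — identical.
Codon 2: TGG Trp / GCT Ala — nonsynonymous.
Codon 3: GTG Val / GTG Val — identical.
Codon 4: TCT Ser / TCT Ser — identical.
Codon 5: GTG Val / GTT Val — synonymous.
Codon 6: TAT Tyr / TAT Tyr — identical.
Codon 7: GTG Val / TTG Leu — nonsynonymous.
Codon 8: ATG Met / GCT Ala — nonsynonymous.
Synonymous differences: 1.

1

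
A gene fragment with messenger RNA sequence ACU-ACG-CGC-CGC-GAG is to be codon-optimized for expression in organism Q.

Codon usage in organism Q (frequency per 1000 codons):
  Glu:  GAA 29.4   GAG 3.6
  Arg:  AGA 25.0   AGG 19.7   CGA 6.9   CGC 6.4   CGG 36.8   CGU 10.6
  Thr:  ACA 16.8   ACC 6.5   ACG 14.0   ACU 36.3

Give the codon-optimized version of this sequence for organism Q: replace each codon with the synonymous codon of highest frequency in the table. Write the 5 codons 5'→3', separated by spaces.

ACU ACU CGG CGG GAA

Codon 1 (Thr): best is ACU at 36.3.
Codon 2 (Thr): best is ACU at 36.3.
Codon 3 (Arg): best is CGG at 36.8.
Codon 4 (Arg): best is CGG at 36.8.
Codon 5 (Glu): best is GAA at 29.4.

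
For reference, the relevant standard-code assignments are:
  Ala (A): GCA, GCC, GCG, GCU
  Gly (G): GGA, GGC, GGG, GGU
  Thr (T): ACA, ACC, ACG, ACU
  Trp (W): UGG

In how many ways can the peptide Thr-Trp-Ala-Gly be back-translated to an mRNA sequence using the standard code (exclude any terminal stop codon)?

64

Thr: 4 codons.
Trp: 1 codon.
Ala: 4 codons.
Gly: 4 codons.
4 × 1 × 4 × 4 = 64.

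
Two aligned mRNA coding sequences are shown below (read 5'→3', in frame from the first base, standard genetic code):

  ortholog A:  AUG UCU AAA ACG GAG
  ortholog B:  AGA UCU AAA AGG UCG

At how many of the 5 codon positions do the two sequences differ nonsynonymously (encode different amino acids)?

3

Codon 1: AUG Met / AGA Arg — nonsynonymous.
Codon 2: UCU Ser / UCU Ser — identical.
Codon 3: AAA Lys / AAA Lys — identical.
Codon 4: ACG Thr / AGG Arg — nonsynonymous.
Codon 5: GAG Glu / UCG Ser — nonsynonymous.
Nonsynonymous differences: 3.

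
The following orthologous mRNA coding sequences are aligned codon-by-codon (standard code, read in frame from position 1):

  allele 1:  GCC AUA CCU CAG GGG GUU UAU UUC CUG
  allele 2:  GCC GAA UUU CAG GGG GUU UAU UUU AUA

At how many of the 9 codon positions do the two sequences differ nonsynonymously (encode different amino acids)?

Codon 1: GCC Ala / GCC Ala — identical.
Codon 2: AUA Ile / GAA Glu — nonsynonymous.
Codon 3: CCU Pro / UUU Phe — nonsynonymous.
Codon 4: CAG Gln / CAG Gln — identical.
Codon 5: GGG Gly / GGG Gly — identical.
Codon 6: GUU Val / GUU Val — identical.
Codon 7: UAU Tyr / UAU Tyr — identical.
Codon 8: UUC Phe / UUU Phe — synonymous.
Codon 9: CUG Leu / AUA Ile — nonsynonymous.
Nonsynonymous differences: 3.

3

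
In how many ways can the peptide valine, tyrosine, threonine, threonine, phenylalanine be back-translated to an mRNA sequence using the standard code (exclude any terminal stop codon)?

Val: 4 codons.
Tyr: 2 codons.
Thr: 4 codons.
Thr: 4 codons.
Phe: 2 codons.
4 × 2 × 4 × 4 × 2 = 256.

256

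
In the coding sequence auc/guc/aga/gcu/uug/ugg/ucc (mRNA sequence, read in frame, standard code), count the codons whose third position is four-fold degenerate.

3

Codon 1 AUC (Ile): third position 3-fold.
Codon 2 GUC (Val): third position 4-fold.
Codon 3 AGA (Arg): third position 2-fold.
Codon 4 GCU (Ala): third position 4-fold.
Codon 5 UUG (Leu): third position 2-fold.
Codon 6 UGG (Trp): third position 1-fold.
Codon 7 UCC (Ser): third position 4-fold.
Four-fold degenerate third positions: 3.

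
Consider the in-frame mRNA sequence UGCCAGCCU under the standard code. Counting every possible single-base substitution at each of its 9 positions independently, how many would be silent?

5

Codon 1 (UGC, Cys): 1 synonymous substitution.
Codon 2 (CAG, Gln): 1 synonymous substitution.
Codon 3 (CCU, Pro): 3 synonymous substitutions.
Total: 1 + 1 + 3 = 5.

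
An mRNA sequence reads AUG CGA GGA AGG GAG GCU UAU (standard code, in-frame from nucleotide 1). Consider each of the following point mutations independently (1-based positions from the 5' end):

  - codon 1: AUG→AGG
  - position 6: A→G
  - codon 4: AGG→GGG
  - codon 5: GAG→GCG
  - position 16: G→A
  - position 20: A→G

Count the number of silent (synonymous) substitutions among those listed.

1

Codon 1: AUG (Met) → AGG (Arg) — missense.
Codon 2: CGA (Arg) → CGG (Arg) — synonymous.
Codon 4: AGG (Arg) → GGG (Gly) — missense.
Codon 5: GAG (Glu) → GCG (Ala) — missense.
Codon 6: GCU (Ala) → ACU (Thr) — missense.
Codon 7: UAU (Tyr) → UGU (Cys) — missense.
Synonymous: 1 of 6.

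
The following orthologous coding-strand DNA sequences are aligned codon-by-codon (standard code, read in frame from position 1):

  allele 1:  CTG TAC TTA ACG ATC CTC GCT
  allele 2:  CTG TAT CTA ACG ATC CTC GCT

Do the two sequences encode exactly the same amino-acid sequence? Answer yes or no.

Codon 1: CTG Leu / CTG Leu — identical.
Codon 2: TAC Tyr / TAT Tyr — synonymous.
Codon 3: TTA Leu / CTA Leu — synonymous.
Codon 4: ACG Thr / ACG Thr — identical.
Codon 5: ATC Ile / ATC Ile — identical.
Codon 6: CTC Leu / CTC Leu — identical.
Codon 7: GCT Ala / GCT Ala — identical.
Nonsynonymous differences: 0 → same protein.

yes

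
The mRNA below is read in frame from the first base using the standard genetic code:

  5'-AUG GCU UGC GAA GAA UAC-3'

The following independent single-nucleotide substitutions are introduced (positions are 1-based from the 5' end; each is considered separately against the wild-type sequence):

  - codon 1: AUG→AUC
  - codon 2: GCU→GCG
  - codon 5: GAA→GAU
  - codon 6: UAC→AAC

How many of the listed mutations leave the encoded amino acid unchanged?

Codon 1: AUG (Met) → AUC (Ile) — missense.
Codon 2: GCU (Ala) → GCG (Ala) — synonymous.
Codon 5: GAA (Glu) → GAU (Asp) — missense.
Codon 6: UAC (Tyr) → AAC (Asn) — missense.
Synonymous: 1 of 4.

1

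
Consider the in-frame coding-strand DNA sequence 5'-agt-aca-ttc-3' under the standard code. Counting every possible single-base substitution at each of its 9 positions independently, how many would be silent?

Codon 1 (AGT, Ser): 1 synonymous substitution.
Codon 2 (ACA, Thr): 3 synonymous substitutions.
Codon 3 (TTC, Phe): 1 synonymous substitution.
Total: 1 + 3 + 1 = 5.

5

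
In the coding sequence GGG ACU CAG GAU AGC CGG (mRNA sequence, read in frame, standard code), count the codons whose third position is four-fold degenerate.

Codon 1 GGG (Gly): third position 4-fold.
Codon 2 ACU (Thr): third position 4-fold.
Codon 3 CAG (Gln): third position 2-fold.
Codon 4 GAU (Asp): third position 2-fold.
Codon 5 AGC (Ser): third position 2-fold.
Codon 6 CGG (Arg): third position 4-fold.
Four-fold degenerate third positions: 3.

3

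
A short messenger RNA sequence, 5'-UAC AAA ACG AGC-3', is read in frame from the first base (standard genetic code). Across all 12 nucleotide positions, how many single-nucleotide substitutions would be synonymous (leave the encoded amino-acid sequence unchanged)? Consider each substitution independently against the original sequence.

Codon 1 (UAC, Tyr): 1 synonymous substitution.
Codon 2 (AAA, Lys): 1 synonymous substitution.
Codon 3 (ACG, Thr): 3 synonymous substitutions.
Codon 4 (AGC, Ser): 1 synonymous substitution.
Total: 1 + 1 + 3 + 1 = 6.

6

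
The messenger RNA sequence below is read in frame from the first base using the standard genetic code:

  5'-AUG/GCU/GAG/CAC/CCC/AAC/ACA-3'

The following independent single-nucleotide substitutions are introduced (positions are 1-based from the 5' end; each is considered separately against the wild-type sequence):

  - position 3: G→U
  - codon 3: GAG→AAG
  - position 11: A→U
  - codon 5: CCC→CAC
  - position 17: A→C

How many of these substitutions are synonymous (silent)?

0

Codon 1: AUG (Met) → AUU (Ile) — missense.
Codon 3: GAG (Glu) → AAG (Lys) — missense.
Codon 4: CAC (His) → CUC (Leu) — missense.
Codon 5: CCC (Pro) → CAC (His) — missense.
Codon 6: AAC (Asn) → ACC (Thr) — missense.
Synonymous: 0 of 5.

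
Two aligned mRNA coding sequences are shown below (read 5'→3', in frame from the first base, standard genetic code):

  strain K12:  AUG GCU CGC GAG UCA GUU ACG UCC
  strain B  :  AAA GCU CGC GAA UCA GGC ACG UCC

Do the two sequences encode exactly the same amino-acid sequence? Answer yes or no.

Codon 1: AUG Met / AAA Lys — nonsynonymous.
Codon 2: GCU Ala / GCU Ala — identical.
Codon 3: CGC Arg / CGC Arg — identical.
Codon 4: GAG Glu / GAA Glu — synonymous.
Codon 5: UCA Ser / UCA Ser — identical.
Codon 6: GUU Val / GGC Gly — nonsynonymous.
Codon 7: ACG Thr / ACG Thr — identical.
Codon 8: UCC Ser / UCC Ser — identical.
Nonsynonymous differences: 2 → different protein.

no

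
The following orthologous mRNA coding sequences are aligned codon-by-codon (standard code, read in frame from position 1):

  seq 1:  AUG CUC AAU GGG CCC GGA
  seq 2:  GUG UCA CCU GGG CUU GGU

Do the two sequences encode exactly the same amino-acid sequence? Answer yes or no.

no

Codon 1: AUG Met / GUG Val — nonsynonymous.
Codon 2: CUC Leu / UCA Ser — nonsynonymous.
Codon 3: AAU Asn / CCU Pro — nonsynonymous.
Codon 4: GGG Gly / GGG Gly — identical.
Codon 5: CCC Pro / CUU Leu — nonsynonymous.
Codon 6: GGA Gly / GGU Gly — synonymous.
Nonsynonymous differences: 4 → different protein.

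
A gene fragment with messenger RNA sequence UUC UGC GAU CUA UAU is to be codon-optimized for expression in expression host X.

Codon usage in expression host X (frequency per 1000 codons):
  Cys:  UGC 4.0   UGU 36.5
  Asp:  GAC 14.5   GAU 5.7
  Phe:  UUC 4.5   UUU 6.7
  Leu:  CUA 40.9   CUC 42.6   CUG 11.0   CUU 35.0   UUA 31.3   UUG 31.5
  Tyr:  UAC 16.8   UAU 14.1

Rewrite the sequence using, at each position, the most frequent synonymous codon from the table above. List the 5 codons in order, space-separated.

Codon 1 (Phe): best is UUU at 6.7.
Codon 2 (Cys): best is UGU at 36.5.
Codon 3 (Asp): best is GAC at 14.5.
Codon 4 (Leu): best is CUC at 42.6.
Codon 5 (Tyr): best is UAC at 16.8.

UUU UGU GAC CUC UAC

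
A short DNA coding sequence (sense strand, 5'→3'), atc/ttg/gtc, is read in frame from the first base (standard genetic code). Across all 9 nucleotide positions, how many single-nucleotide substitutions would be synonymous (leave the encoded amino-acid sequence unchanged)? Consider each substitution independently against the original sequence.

7

Codon 1 (ATC, Ile): 2 synonymous substitutions.
Codon 2 (TTG, Leu): 2 synonymous substitutions.
Codon 3 (GTC, Val): 3 synonymous substitutions.
Total: 2 + 2 + 3 = 7.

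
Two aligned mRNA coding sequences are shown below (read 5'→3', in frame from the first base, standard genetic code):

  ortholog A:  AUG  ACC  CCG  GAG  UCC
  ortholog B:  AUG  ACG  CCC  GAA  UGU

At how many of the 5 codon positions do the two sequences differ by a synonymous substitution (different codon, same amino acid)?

3

Codon 1: AUG Met / AUG Met — identical.
Codon 2: ACC Thr / ACG Thr — synonymous.
Codon 3: CCG Pro / CCC Pro — synonymous.
Codon 4: GAG Glu / GAA Glu — synonymous.
Codon 5: UCC Ser / UGU Cys — nonsynonymous.
Synonymous differences: 3.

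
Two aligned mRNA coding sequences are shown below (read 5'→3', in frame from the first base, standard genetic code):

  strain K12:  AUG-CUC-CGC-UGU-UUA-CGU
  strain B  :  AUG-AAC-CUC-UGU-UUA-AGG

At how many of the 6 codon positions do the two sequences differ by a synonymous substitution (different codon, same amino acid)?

1

Codon 1: AUG Met / AUG Met — identical.
Codon 2: CUC Leu / AAC Asn — nonsynonymous.
Codon 3: CGC Arg / CUC Leu — nonsynonymous.
Codon 4: UGU Cys / UGU Cys — identical.
Codon 5: UUA Leu / UUA Leu — identical.
Codon 6: CGU Arg / AGG Arg — synonymous.
Synonymous differences: 1.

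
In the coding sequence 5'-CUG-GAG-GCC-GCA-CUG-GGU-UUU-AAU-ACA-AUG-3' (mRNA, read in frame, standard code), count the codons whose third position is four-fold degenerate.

6

Codon 1 CUG (Leu): third position 4-fold.
Codon 2 GAG (Glu): third position 2-fold.
Codon 3 GCC (Ala): third position 4-fold.
Codon 4 GCA (Ala): third position 4-fold.
Codon 5 CUG (Leu): third position 4-fold.
Codon 6 GGU (Gly): third position 4-fold.
Codon 7 UUU (Phe): third position 2-fold.
Codon 8 AAU (Asn): third position 2-fold.
Codon 9 ACA (Thr): third position 4-fold.
Codon 10 AUG (Met): third position 1-fold.
Four-fold degenerate third positions: 6.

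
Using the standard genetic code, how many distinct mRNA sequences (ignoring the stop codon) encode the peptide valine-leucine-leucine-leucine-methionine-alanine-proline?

Val: 4 codons.
Leu: 6 codons.
Leu: 6 codons.
Leu: 6 codons.
Met: 1 codon.
Ala: 4 codons.
Pro: 4 codons.
4 × 6 × 6 × 6 × 1 × 4 × 4 = 13824.

13824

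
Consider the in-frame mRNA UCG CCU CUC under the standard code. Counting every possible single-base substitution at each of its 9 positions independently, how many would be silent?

9

Codon 1 (UCG, Ser): 3 synonymous substitutions.
Codon 2 (CCU, Pro): 3 synonymous substitutions.
Codon 3 (CUC, Leu): 3 synonymous substitutions.
Total: 3 + 3 + 3 = 9.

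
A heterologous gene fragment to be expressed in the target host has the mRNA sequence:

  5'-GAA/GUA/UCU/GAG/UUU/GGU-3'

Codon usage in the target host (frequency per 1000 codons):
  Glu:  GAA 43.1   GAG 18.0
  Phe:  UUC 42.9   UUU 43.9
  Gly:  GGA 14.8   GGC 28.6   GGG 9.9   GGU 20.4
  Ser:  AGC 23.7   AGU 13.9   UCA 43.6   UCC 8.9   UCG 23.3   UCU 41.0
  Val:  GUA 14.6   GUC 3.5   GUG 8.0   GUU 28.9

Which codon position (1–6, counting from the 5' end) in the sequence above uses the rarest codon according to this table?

Codon 1 GAA (Glu): 43.1 per 1000.
Codon 2 GUA (Val): 14.6 per 1000.
Codon 3 UCU (Ser): 41.0 per 1000.
Codon 4 GAG (Glu): 18.0 per 1000.
Codon 5 UUU (Phe): 43.9 per 1000.
Codon 6 GGU (Gly): 20.4 per 1000.
Lowest frequency is 14.6 at codon 2.

2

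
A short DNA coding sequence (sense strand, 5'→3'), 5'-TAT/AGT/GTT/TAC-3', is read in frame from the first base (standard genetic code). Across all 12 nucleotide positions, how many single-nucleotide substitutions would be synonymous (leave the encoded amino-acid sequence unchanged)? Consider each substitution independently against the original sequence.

Codon 1 (TAT, Tyr): 1 synonymous substitution.
Codon 2 (AGT, Ser): 1 synonymous substitution.
Codon 3 (GTT, Val): 3 synonymous substitutions.
Codon 4 (TAC, Tyr): 1 synonymous substitution.
Total: 1 + 1 + 3 + 1 = 6.

6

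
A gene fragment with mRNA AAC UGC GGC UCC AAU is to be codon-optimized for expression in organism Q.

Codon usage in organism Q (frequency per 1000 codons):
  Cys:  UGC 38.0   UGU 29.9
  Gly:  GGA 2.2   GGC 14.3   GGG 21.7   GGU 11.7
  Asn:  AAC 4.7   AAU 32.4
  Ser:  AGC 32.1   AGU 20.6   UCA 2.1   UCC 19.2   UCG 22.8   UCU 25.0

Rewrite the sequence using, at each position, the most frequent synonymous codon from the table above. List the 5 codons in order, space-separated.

AAU UGC GGG AGC AAU

Codon 1 (Asn): best is AAU at 32.4.
Codon 2 (Cys): best is UGC at 38.0.
Codon 3 (Gly): best is GGG at 21.7.
Codon 4 (Ser): best is AGC at 32.1.
Codon 5 (Asn): best is AAU at 32.4.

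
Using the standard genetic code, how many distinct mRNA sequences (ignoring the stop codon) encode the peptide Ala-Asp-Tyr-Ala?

64

Ala: 4 codons.
Asp: 2 codons.
Tyr: 2 codons.
Ala: 4 codons.
4 × 2 × 2 × 4 = 64.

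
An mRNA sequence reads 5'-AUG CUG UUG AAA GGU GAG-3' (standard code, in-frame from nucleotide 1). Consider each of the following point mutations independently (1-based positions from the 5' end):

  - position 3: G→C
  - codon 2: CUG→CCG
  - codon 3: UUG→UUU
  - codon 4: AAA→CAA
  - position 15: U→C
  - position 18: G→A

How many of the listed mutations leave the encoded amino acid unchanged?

2

Codon 1: AUG (Met) → AUC (Ile) — missense.
Codon 2: CUG (Leu) → CCG (Pro) — missense.
Codon 3: UUG (Leu) → UUU (Phe) — missense.
Codon 4: AAA (Lys) → CAA (Gln) — missense.
Codon 5: GGU (Gly) → GGC (Gly) — synonymous.
Codon 6: GAG (Glu) → GAA (Glu) — synonymous.
Synonymous: 2 of 6.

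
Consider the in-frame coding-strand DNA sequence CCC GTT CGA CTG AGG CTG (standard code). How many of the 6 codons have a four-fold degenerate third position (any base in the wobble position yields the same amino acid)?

5

Codon 1 CCC (Pro): third position 4-fold.
Codon 2 GTT (Val): third position 4-fold.
Codon 3 CGA (Arg): third position 4-fold.
Codon 4 CTG (Leu): third position 4-fold.
Codon 5 AGG (Arg): third position 2-fold.
Codon 6 CTG (Leu): third position 4-fold.
Four-fold degenerate third positions: 5.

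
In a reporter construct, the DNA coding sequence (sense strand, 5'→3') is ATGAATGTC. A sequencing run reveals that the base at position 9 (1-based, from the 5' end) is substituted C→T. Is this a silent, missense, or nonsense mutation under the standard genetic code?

silent

Position 9 falls in codon 3: GTC → Val.
After the substitution the codon is GTT → Val.
Both encode Val, so the change is synonymous.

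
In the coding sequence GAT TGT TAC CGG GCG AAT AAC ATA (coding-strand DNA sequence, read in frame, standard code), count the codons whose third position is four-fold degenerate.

2

Codon 1 GAT (Asp): third position 2-fold.
Codon 2 TGT (Cys): third position 2-fold.
Codon 3 TAC (Tyr): third position 2-fold.
Codon 4 CGG (Arg): third position 4-fold.
Codon 5 GCG (Ala): third position 4-fold.
Codon 6 AAT (Asn): third position 2-fold.
Codon 7 AAC (Asn): third position 2-fold.
Codon 8 ATA (Ile): third position 3-fold.
Four-fold degenerate third positions: 2.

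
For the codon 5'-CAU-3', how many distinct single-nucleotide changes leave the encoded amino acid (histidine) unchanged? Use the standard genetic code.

1

Position 1: none → 0 synonymous.
Position 2: none → 0 synonymous.
Position 3: CAC → 1 synonymous.
Total: 0 + 0 + 1 = 1.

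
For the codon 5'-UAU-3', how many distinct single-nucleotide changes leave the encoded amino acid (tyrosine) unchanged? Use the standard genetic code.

Position 1: none → 0 synonymous.
Position 2: none → 0 synonymous.
Position 3: UAC → 1 synonymous.
Total: 0 + 0 + 1 = 1.

1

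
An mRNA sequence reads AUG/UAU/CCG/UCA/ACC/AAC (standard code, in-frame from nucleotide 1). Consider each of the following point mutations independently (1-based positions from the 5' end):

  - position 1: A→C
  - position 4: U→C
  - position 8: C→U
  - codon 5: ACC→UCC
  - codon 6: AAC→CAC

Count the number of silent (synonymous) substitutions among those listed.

0

Codon 1: AUG (Met) → CUG (Leu) — missense.
Codon 2: UAU (Tyr) → CAU (His) — missense.
Codon 3: CCG (Pro) → CUG (Leu) — missense.
Codon 5: ACC (Thr) → UCC (Ser) — missense.
Codon 6: AAC (Asn) → CAC (His) — missense.
Synonymous: 0 of 5.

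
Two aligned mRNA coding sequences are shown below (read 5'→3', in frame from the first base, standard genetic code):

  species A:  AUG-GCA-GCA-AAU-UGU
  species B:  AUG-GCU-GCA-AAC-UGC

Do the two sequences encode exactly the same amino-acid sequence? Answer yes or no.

yes

Codon 1: AUG Met / AUG Met — identical.
Codon 2: GCA Ala / GCU Ala — synonymous.
Codon 3: GCA Ala / GCA Ala — identical.
Codon 4: AAU Asn / AAC Asn — synonymous.
Codon 5: UGU Cys / UGC Cys — synonymous.
Nonsynonymous differences: 0 → same protein.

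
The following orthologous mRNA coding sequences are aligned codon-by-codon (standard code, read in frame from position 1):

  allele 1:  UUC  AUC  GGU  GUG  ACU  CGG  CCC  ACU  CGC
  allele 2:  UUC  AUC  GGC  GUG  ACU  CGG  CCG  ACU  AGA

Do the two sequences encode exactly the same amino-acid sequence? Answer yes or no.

yes

Codon 1: UUC Phe / UUC Phe — identical.
Codon 2: AUC Ile / AUC Ile — identical.
Codon 3: GGU Gly / GGC Gly — synonymous.
Codon 4: GUG Val / GUG Val — identical.
Codon 5: ACU Thr / ACU Thr — identical.
Codon 6: CGG Arg / CGG Arg — identical.
Codon 7: CCC Pro / CCG Pro — synonymous.
Codon 8: ACU Thr / ACU Thr — identical.
Codon 9: CGC Arg / AGA Arg — synonymous.
Nonsynonymous differences: 0 → same protein.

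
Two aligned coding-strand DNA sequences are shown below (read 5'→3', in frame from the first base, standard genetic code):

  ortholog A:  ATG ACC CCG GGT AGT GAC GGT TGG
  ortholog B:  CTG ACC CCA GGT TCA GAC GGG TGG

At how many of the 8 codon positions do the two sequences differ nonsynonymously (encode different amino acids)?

1

Codon 1: ATG Met / CTG Leu — nonsynonymous.
Codon 2: ACC Thr / ACC Thr — identical.
Codon 3: CCG Pro / CCA Pro — synonymous.
Codon 4: GGT Gly / GGT Gly — identical.
Codon 5: AGT Ser / TCA Ser — synonymous.
Codon 6: GAC Asp / GAC Asp — identical.
Codon 7: GGT Gly / GGG Gly — synonymous.
Codon 8: TGG Trp / TGG Trp — identical.
Nonsynonymous differences: 1.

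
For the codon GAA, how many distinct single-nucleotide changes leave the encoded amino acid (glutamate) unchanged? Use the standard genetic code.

1

Position 1: none → 0 synonymous.
Position 2: none → 0 synonymous.
Position 3: GAG → 1 synonymous.
Total: 0 + 0 + 1 = 1.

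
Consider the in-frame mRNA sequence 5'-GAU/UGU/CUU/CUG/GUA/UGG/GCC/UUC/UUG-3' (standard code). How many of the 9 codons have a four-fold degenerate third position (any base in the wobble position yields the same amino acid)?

Codon 1 GAU (Asp): third position 2-fold.
Codon 2 UGU (Cys): third position 2-fold.
Codon 3 CUU (Leu): third position 4-fold.
Codon 4 CUG (Leu): third position 4-fold.
Codon 5 GUA (Val): third position 4-fold.
Codon 6 UGG (Trp): third position 1-fold.
Codon 7 GCC (Ala): third position 4-fold.
Codon 8 UUC (Phe): third position 2-fold.
Codon 9 UUG (Leu): third position 2-fold.
Four-fold degenerate third positions: 4.

4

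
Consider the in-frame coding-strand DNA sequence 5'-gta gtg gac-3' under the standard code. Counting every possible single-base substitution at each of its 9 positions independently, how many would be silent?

Codon 1 (GTA, Val): 3 synonymous substitutions.
Codon 2 (GTG, Val): 3 synonymous substitutions.
Codon 3 (GAC, Asp): 1 synonymous substitution.
Total: 3 + 3 + 1 = 7.

7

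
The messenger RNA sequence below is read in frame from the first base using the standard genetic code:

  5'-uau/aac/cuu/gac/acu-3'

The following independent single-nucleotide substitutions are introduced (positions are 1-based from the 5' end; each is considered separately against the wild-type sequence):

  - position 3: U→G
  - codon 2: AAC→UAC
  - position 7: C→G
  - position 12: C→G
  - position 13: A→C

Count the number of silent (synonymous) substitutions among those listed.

0

Codon 1: UAU (Tyr) → UAG (Stop) — nonsense.
Codon 2: AAC (Asn) → UAC (Tyr) — missense.
Codon 3: CUU (Leu) → GUU (Val) — missense.
Codon 4: GAC (Asp) → GAG (Glu) — missense.
Codon 5: ACU (Thr) → CCU (Pro) — missense.
Synonymous: 0 of 5.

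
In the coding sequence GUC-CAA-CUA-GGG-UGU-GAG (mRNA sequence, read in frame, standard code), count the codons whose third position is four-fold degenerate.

Codon 1 GUC (Val): third position 4-fold.
Codon 2 CAA (Gln): third position 2-fold.
Codon 3 CUA (Leu): third position 4-fold.
Codon 4 GGG (Gly): third position 4-fold.
Codon 5 UGU (Cys): third position 2-fold.
Codon 6 GAG (Glu): third position 2-fold.
Four-fold degenerate third positions: 3.

3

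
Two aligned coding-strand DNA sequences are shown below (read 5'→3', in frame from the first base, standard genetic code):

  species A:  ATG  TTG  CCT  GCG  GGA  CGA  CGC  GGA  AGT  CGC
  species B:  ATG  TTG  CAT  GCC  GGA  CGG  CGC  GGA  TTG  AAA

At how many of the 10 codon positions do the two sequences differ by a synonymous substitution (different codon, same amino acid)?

Codon 1: ATG Met / ATG Met — identical.
Codon 2: TTG Leu / TTG Leu — identical.
Codon 3: CCT Pro / CAT His — nonsynonymous.
Codon 4: GCG Ala / GCC Ala — synonymous.
Codon 5: GGA Gly / GGA Gly — identical.
Codon 6: CGA Arg / CGG Arg — synonymous.
Codon 7: CGC Arg / CGC Arg — identical.
Codon 8: GGA Gly / GGA Gly — identical.
Codon 9: AGT Ser / TTG Leu — nonsynonymous.
Codon 10: CGC Arg / AAA Lys — nonsynonymous.
Synonymous differences: 2.

2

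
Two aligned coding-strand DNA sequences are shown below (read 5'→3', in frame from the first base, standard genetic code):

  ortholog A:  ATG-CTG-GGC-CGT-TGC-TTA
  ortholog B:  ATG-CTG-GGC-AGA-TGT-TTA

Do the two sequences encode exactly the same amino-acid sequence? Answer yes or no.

yes

Codon 1: ATG Met / ATG Met — identical.
Codon 2: CTG Leu / CTG Leu — identical.
Codon 3: GGC Gly / GGC Gly — identical.
Codon 4: CGT Arg / AGA Arg — synonymous.
Codon 5: TGC Cys / TGT Cys — synonymous.
Codon 6: TTA Leu / TTA Leu — identical.
Nonsynonymous differences: 0 → same protein.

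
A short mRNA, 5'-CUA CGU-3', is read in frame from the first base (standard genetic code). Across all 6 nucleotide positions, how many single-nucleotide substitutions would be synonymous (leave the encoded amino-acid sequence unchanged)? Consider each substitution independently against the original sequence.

Codon 1 (CUA, Leu): 4 synonymous substitutions.
Codon 2 (CGU, Arg): 3 synonymous substitutions.
Total: 4 + 3 = 7.

7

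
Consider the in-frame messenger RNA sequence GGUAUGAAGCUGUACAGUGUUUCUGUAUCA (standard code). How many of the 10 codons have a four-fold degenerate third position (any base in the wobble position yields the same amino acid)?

Codon 1 GGU (Gly): third position 4-fold.
Codon 2 AUG (Met): third position 1-fold.
Codon 3 AAG (Lys): third position 2-fold.
Codon 4 CUG (Leu): third position 4-fold.
Codon 5 UAC (Tyr): third position 2-fold.
Codon 6 AGU (Ser): third position 2-fold.
Codon 7 GUU (Val): third position 4-fold.
Codon 8 UCU (Ser): third position 4-fold.
Codon 9 GUA (Val): third position 4-fold.
Codon 10 UCA (Ser): third position 4-fold.
Four-fold degenerate third positions: 6.

6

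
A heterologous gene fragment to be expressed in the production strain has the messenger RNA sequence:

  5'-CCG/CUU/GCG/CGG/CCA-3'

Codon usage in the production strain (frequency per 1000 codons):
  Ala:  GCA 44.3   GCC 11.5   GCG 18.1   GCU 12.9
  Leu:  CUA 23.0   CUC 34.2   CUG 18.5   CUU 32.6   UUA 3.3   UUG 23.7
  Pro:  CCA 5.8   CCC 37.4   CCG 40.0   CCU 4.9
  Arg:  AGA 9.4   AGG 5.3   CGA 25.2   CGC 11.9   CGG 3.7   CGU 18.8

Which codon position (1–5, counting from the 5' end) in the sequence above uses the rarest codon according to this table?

Codon 1 CCG (Pro): 40.0 per 1000.
Codon 2 CUU (Leu): 32.6 per 1000.
Codon 3 GCG (Ala): 18.1 per 1000.
Codon 4 CGG (Arg): 3.7 per 1000.
Codon 5 CCA (Pro): 5.8 per 1000.
Lowest frequency is 3.7 at codon 4.

4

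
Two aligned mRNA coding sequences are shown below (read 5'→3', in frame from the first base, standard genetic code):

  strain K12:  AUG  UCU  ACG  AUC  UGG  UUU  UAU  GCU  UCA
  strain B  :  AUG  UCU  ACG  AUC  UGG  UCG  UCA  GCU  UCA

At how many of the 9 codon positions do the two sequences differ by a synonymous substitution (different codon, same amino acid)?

0

Codon 1: AUG Met / AUG Met — identical.
Codon 2: UCU Ser / UCU Ser — identical.
Codon 3: ACG Thr / ACG Thr — identical.
Codon 4: AUC Ile / AUC Ile — identical.
Codon 5: UGG Trp / UGG Trp — identical.
Codon 6: UUU Phe / UCG Ser — nonsynonymous.
Codon 7: UAU Tyr / UCA Ser — nonsynonymous.
Codon 8: GCU Ala / GCU Ala — identical.
Codon 9: UCA Ser / UCA Ser — identical.
Synonymous differences: 0.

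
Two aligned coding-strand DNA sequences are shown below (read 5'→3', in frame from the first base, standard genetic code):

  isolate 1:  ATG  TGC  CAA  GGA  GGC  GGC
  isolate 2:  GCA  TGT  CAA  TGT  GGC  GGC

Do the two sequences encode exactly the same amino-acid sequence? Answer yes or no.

no

Codon 1: ATG Met / GCA Ala — nonsynonymous.
Codon 2: TGC Cys / TGT Cys — synonymous.
Codon 3: CAA Gln / CAA Gln — identical.
Codon 4: GGA Gly / TGT Cys — nonsynonymous.
Codon 5: GGC Gly / GGC Gly — identical.
Codon 6: GGC Gly / GGC Gly — identical.
Nonsynonymous differences: 2 → different protein.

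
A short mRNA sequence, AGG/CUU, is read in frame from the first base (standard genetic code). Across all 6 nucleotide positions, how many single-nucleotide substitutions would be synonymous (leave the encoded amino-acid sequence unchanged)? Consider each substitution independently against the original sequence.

Codon 1 (AGG, Arg): 2 synonymous substitutions.
Codon 2 (CUU, Leu): 3 synonymous substitutions.
Total: 2 + 3 = 5.

5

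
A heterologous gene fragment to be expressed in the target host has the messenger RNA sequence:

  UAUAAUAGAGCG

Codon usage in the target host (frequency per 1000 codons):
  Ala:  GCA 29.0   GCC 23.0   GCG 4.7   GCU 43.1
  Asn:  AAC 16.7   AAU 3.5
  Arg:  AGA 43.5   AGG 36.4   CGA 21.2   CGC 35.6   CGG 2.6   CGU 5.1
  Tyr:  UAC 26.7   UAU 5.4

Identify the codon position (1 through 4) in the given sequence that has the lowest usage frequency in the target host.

Codon 1 UAU (Tyr): 5.4 per 1000.
Codon 2 AAU (Asn): 3.5 per 1000.
Codon 3 AGA (Arg): 43.5 per 1000.
Codon 4 GCG (Ala): 4.7 per 1000.
Lowest frequency is 3.5 at codon 2.

2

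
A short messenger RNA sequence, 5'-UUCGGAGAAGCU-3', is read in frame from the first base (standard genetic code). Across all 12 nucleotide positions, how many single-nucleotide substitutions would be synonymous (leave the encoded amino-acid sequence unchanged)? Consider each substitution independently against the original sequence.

Codon 1 (UUC, Phe): 1 synonymous substitution.
Codon 2 (GGA, Gly): 3 synonymous substitutions.
Codon 3 (GAA, Glu): 1 synonymous substitution.
Codon 4 (GCU, Ala): 3 synonymous substitutions.
Total: 1 + 3 + 1 + 3 = 8.

8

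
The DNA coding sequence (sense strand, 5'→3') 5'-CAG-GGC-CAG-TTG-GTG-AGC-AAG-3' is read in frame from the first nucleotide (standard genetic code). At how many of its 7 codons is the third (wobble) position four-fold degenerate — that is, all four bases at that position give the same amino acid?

Codon 1 CAG (Gln): third position 2-fold.
Codon 2 GGC (Gly): third position 4-fold.
Codon 3 CAG (Gln): third position 2-fold.
Codon 4 TTG (Leu): third position 2-fold.
Codon 5 GTG (Val): third position 4-fold.
Codon 6 AGC (Ser): third position 2-fold.
Codon 7 AAG (Lys): third position 2-fold.
Four-fold degenerate third positions: 2.

2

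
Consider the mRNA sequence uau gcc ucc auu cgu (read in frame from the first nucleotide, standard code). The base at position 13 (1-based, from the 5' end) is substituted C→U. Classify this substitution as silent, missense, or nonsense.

missense

Position 13 falls in codon 5: CGU → Arg.
After the substitution the codon is UGU → Cys.
Arg ≠ Cys, so this is a missense mutation.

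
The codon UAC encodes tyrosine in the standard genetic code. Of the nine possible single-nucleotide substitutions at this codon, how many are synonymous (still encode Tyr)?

Position 1: none → 0 synonymous.
Position 2: none → 0 synonymous.
Position 3: UAU → 1 synonymous.
Total: 0 + 0 + 1 = 1.

1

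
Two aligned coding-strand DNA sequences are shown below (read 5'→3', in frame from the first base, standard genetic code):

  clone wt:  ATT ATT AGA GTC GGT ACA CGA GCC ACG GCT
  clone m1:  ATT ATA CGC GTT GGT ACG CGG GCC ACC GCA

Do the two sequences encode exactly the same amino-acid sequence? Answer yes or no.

yes

Codon 1: ATT Ile / ATT Ile — identical.
Codon 2: ATT Ile / ATA Ile — synonymous.
Codon 3: AGA Arg / CGC Arg — synonymous.
Codon 4: GTC Val / GTT Val — synonymous.
Codon 5: GGT Gly / GGT Gly — identical.
Codon 6: ACA Thr / ACG Thr — synonymous.
Codon 7: CGA Arg / CGG Arg — synonymous.
Codon 8: GCC Ala / GCC Ala — identical.
Codon 9: ACG Thr / ACC Thr — synonymous.
Codon 10: GCT Ala / GCA Ala — synonymous.
Nonsynonymous differences: 0 → same protein.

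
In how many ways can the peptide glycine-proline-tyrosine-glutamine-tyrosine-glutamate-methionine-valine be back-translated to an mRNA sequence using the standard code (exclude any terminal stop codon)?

Gly: 4 codons.
Pro: 4 codons.
Tyr: 2 codons.
Gln: 2 codons.
Tyr: 2 codons.
Glu: 2 codons.
Met: 1 codon.
Val: 4 codons.
4 × 4 × 2 × 2 × 2 × 2 × 1 × 4 = 1024.

1024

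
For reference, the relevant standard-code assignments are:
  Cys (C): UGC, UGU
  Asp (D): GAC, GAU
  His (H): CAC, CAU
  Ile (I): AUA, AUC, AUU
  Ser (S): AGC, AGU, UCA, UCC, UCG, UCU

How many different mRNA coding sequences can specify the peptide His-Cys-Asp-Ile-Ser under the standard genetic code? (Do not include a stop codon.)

144

His: 2 codons.
Cys: 2 codons.
Asp: 2 codons.
Ile: 3 codons.
Ser: 6 codons.
2 × 2 × 2 × 3 × 6 = 144.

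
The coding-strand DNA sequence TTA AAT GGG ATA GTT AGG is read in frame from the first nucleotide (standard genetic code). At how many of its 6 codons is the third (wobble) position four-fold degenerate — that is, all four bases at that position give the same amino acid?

Codon 1 TTA (Leu): third position 2-fold.
Codon 2 AAT (Asn): third position 2-fold.
Codon 3 GGG (Gly): third position 4-fold.
Codon 4 ATA (Ile): third position 3-fold.
Codon 5 GTT (Val): third position 4-fold.
Codon 6 AGG (Arg): third position 2-fold.
Four-fold degenerate third positions: 2.

2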